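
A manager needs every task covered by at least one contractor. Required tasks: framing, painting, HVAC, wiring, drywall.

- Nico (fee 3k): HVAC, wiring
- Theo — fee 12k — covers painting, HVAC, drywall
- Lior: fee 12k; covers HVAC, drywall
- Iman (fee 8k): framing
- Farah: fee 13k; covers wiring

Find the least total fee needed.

23

Choose Nico, Theo, and Iman: together they cover framing, painting, HVAC, wiring, drywall — every task.
Total fee: 3 + 12 + 8 = 23.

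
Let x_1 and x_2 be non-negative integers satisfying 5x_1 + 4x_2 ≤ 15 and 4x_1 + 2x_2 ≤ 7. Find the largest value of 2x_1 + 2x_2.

The continuous relaxation peaks at (0, 3.5) with value 7.00; rounding to a feasible lattice point costs some objective.
(x_1,x_2)=(0,3): 5·0+4·3=12≤15, 4·0+2·3=6≤7, objective 6.
(x_1,x_2)=(0,2): 5·0+4·2=8≤15, 4·0+2·2=4≤7, objective 4.
Maximum is 6 at (x_1,x_2)=(0,3).

6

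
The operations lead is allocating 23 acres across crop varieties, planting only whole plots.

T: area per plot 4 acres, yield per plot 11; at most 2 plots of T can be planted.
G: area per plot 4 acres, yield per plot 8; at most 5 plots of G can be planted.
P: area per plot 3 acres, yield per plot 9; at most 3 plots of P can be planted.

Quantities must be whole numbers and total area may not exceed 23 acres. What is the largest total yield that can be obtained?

57

This is a bounded integer knapsack.
Take 2×T, 1×G, and 3×P: area 21 ≤ 23, yield 2·11 + 1·8 + 3·9 = 57.
P has the best ratio (9/3) and is taken to its limit of 3; remaining capacity is filled optimally with the others.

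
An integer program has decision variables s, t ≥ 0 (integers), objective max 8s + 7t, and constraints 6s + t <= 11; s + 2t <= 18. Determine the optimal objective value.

(s,t)=(0,9): 6·0+1·9=9≤11, 1·0+2·9=18≤18, objective 63.
(s,t)=(0,8): 6·0+1·8=8≤11, 1·0+2·8=16≤18, objective 56.
(s,t)=(0,7): 6·0+1·7=7≤11, 1·0+2·7=14≤18, objective 49.
No feasible integer point exceeds 63.

63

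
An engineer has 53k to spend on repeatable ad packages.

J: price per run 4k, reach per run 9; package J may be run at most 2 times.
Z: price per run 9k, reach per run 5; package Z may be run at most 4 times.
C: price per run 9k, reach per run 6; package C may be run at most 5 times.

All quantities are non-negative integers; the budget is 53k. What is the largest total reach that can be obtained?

2×J, 1×Z, and 4×C: price 53 ≤ 53, reach 2·9 + 1·5 + 4·6 = 47.
2×J and 5×C: price 53 ≤ 53, reach 2·9 + 5·6 = 48.
Best is 48.

48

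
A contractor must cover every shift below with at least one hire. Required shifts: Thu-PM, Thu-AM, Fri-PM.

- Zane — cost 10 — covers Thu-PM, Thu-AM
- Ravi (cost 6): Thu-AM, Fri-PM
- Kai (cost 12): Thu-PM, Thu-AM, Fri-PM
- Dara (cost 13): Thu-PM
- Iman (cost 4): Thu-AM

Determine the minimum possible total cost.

Kai alone covers Thu-PM, Thu-AM, Fri-PM — every shift.
Total cost: 12.

12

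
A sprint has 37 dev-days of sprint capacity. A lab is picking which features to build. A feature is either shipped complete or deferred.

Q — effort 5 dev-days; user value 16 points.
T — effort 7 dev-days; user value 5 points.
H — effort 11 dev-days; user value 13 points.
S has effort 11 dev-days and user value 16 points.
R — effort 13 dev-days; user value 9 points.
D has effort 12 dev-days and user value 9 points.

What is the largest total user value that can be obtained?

Q + T + S + D: effort 5 + 7 + 11 + 12 = 35 ≤ 37, user value 16 + 5 + 16 + 9 = 46.
Q + T + H + S: effort 5 + 7 + 11 + 11 = 34 ≤ 37, user value 16 + 5 + 13 + 16 = 50.
Q + T + S + R: effort 5 + 7 + 11 + 13 = 36 ≤ 37, user value 16 + 5 + 16 + 9 = 46.
Best is Q, T, H, and S with total user value 50.

50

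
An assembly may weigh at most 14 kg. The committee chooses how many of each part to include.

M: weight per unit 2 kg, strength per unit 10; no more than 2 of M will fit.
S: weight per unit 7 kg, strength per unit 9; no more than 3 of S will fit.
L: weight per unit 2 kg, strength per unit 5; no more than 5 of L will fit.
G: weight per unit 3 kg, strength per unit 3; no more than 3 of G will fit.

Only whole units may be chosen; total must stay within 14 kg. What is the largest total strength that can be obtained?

45

M has the best ratio (10/2); taking only M gives at most 2×10 = 20 (stopped by the supply cap of 2).
Mixing does better — 2×M and 5×L: weight 14 ≤ 14, strength 2·10 + 5·5 = 45.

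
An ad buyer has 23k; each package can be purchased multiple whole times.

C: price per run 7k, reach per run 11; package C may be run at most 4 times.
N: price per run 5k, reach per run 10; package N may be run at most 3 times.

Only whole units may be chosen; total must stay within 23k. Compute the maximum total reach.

41

3×C: price 21 ≤ 23, reach 3·11 = 33.
1×C and 3×N: price 22 ≤ 23, reach 1·11 + 3·10 = 41.
Best is 41.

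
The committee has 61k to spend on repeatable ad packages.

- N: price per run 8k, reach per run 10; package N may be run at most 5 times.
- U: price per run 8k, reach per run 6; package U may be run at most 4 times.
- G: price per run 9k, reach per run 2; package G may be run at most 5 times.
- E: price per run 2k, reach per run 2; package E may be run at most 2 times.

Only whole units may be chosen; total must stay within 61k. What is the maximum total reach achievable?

This is a bounded integer knapsack.
Take 5×N, 2×U, and 2×E: price 60 ≤ 61, reach 5·10 + 2·6 + 2·2 = 66.
N has the best ratio (10/8) and is taken to its limit of 5; remaining capacity is filled optimally with the others.

66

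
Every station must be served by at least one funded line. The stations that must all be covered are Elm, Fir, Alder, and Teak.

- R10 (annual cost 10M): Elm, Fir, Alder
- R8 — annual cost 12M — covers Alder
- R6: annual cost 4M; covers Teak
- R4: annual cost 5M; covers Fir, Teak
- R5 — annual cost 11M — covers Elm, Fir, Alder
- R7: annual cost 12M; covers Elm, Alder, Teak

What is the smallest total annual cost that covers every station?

14

Choose R10 and R6: together they cover Elm, Fir, Alder, Teak — every station.
Total annual cost: 10 + 4 = 14.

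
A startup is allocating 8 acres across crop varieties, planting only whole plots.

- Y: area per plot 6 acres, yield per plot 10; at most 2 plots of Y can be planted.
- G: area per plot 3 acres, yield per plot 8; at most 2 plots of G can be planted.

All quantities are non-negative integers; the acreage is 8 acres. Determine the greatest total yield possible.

16

G has the best ratio (8/3); taking only G gives at most 2×8 = 16 (stopped by the area limit).
Optimal: 2×G: area 6 ≤ 8, yield 2·8 = 16.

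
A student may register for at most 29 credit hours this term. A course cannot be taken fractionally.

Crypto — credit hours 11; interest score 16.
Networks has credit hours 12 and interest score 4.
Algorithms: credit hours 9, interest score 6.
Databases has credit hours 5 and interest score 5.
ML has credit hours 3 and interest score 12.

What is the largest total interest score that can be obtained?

Crypto + Algorithms + Databases + ML: credit hours 11 + 9 + 5 + 3 = 28 ≤ 29, interest score 16 + 6 + 5 + 12 = 39.
Crypto + Algorithms + ML: credit hours 11 + 9 + 3 = 23 ≤ 29, interest score 16 + 6 + 12 = 34.
Best is Crypto, Algorithms, Databases, and ML with total interest score 39.

39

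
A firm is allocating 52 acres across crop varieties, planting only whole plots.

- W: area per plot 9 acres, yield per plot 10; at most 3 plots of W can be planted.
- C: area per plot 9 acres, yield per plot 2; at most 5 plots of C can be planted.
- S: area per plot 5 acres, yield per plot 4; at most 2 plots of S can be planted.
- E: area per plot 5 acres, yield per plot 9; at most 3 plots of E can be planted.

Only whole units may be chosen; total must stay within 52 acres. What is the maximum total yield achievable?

3×W, 2×S, and 3×E: area 52 ≤ 52, yield 3·10 + 2·4 + 3·9 = 65.
3×W, 1×S, and 3×E: area 47 ≤ 52, yield 3·10 + 1·4 + 3·9 = 61.
Best is 65.

65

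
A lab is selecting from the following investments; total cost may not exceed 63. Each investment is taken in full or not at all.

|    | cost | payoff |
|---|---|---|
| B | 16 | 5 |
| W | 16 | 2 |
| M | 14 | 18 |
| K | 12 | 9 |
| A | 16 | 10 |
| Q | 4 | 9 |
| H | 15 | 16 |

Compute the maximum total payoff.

Allowing fractional choices, the relaxed optimum would be about 62.6, but investments are indivisible.
W + M + K + Q + H: cost 16 + 14 + 12 + 4 + 15 = 61 ≤ 63, payoff 2 + 18 + 9 + 9 + 16 = 54.
M + K + A + Q + H: cost 14 + 12 + 16 + 4 + 15 = 61 ≤ 63, payoff 18 + 9 + 10 + 9 + 16 = 62.
B + M + K + Q + H: cost 16 + 14 + 12 + 4 + 15 = 61 ≤ 63, payoff 5 + 18 + 9 + 9 + 16 = 57.
Best is M, K, A, Q, and H with total payoff 62.

62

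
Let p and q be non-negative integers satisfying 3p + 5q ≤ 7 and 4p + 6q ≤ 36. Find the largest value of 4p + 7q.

8

The continuous relaxation peaks at (0, 1.4) with value 9.80; rounding to a feasible lattice point costs some objective.
(p,q)=(2,0): 3·2+5·0=6≤7, 4·2+6·0=8≤36, objective 8.
(p,q)=(0,1): 3·0+5·1=5≤7, 4·0+6·1=6≤36, objective 7.
(p,q)=(1,0): 3·1+5·0=3≤7, 4·1+6·0=4≤36, objective 4.
(p,q)=(0,0): 3·0+5·0=0≤7, 4·0+6·0=0≤36, objective 0.
The best lattice point is (2,0), giving 8.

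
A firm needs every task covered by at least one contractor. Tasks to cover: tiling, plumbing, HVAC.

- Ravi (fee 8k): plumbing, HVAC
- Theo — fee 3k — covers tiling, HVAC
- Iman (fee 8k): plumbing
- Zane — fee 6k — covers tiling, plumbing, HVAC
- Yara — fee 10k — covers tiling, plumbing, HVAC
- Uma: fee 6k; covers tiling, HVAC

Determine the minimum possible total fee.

Zane alone covers tiling, plumbing, HVAC — every task.
Total fee: 6.

6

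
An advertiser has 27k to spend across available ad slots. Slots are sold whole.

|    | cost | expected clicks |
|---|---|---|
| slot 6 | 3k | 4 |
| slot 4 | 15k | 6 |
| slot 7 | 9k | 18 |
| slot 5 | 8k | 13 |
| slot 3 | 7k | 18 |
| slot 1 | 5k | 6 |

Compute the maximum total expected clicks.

slot 7 + slot 5 + slot 3: cost 9 + 8 + 7 = 24 ≤ 27, expected clicks 18 + 13 + 18 = 49.
slot 6 + slot 7 + slot 3 + slot 1: cost 3 + 9 + 7 + 5 = 24 ≤ 27, expected clicks 4 + 18 + 18 + 6 = 46.
slot 6 + slot 7 + slot 5 + slot 3: cost 3 + 9 + 8 + 7 = 27 ≤ 27, expected clicks 4 + 18 + 13 + 18 = 53.
Best is slot 6, slot 7, slot 5, and slot 3 with total expected clicks 53.

53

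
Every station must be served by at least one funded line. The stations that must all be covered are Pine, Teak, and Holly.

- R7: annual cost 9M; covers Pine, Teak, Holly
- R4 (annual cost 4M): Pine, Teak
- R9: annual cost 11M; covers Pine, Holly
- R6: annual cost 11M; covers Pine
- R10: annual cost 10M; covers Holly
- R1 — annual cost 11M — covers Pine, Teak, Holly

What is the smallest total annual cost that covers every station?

R7 alone covers Pine, Teak, Holly — every station.
Total annual cost: 9.

9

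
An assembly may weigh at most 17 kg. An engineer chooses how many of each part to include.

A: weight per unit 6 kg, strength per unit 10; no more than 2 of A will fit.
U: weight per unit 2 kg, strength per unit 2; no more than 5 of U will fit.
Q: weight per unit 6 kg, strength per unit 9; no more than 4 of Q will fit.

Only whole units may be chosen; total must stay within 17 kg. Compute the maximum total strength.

24

2×A and 2×U: weight 16 ≤ 17, strength 2·10 + 2·2 = 24.
1×A, 2×U, and 1×Q: weight 16 ≤ 17, strength 1·10 + 2·2 + 1·9 = 23.
Best is 24.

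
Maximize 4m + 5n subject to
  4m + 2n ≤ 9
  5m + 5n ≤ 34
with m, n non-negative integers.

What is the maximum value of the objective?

(m,n)=(0,4): 4·0+2·4=8≤9, 5·0+5·4=20≤34, objective 20.
(m,n)=(0,3): 4·0+2·3=6≤9, 5·0+5·3=15≤34, objective 15.
Maximum is 20 at (m,n)=(0,4).

20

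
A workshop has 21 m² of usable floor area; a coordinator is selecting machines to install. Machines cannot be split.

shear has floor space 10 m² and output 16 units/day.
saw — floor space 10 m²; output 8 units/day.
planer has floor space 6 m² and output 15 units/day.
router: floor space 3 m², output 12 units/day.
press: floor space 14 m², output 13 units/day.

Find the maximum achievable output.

43

Allowing fractional choices, the relaxed optimum would be about 44.9, but machines are indivisible.
shear + planer + router: floor space 10 + 6 + 3 = 19 ≤ 21, output 16 + 15 + 12 = 43.
shear + planer: floor space 10 + 6 = 16 ≤ 21, output 16 + 15 = 31.
saw + planer + router: floor space 10 + 6 + 3 = 19 ≤ 21, output 8 + 15 + 12 = 35.
Best is shear, planer, and router with total output 43.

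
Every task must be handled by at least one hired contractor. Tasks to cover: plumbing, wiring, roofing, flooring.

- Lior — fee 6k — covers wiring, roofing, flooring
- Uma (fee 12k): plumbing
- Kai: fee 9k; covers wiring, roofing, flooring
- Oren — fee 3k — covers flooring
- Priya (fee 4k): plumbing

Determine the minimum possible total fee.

Choose Lior and Priya: together they cover plumbing, wiring, roofing, flooring — every task.
Total fee: 6 + 4 = 10.
No cover costs less than 10.

10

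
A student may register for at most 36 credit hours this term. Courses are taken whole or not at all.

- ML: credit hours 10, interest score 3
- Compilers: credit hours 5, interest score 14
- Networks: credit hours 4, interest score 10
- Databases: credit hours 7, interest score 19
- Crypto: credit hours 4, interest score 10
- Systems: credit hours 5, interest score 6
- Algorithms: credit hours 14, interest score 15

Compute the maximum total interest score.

68

This is an integer program with binary decision variables.
Compilers + Networks + Databases + Systems + Algorithms: credit hours 5 + 4 + 7 + 5 + 14 = 35 ≤ 36, interest score 14 + 10 + 19 + 6 + 15 = 64.
Compilers + Networks + Databases + Crypto + Algorithms: credit hours 5 + 4 + 7 + 4 + 14 = 34 ≤ 36, interest score 14 + 10 + 19 + 10 + 15 = 68.
Best is Compilers, Networks, Databases, Crypto, and Algorithms with total interest score 68.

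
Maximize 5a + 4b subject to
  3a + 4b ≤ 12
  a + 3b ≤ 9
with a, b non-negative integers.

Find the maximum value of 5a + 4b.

(a,b)=(4,0) is feasible, giving 20.
(a,b)=(3,0) is feasible, giving 15.
No feasible integer point exceeds 20.

20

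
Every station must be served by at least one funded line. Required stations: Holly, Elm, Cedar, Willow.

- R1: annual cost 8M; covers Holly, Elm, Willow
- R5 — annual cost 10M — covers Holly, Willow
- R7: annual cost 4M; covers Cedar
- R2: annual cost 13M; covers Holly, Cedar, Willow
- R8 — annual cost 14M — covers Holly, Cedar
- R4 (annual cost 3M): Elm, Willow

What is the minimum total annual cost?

The greedy cost-per-new-station heuristic would pick R4, R7, and R1 for 15, but a cheaper cover exists.
Choose R1 and R7: together they cover Holly, Elm, Cedar, Willow — every station.
Total annual cost: 8 + 4 = 12.
No cover costs less than 12.

12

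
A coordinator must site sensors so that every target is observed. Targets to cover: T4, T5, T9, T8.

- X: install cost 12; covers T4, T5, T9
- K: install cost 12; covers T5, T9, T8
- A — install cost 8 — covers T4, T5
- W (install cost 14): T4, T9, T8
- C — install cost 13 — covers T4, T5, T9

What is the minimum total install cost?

20

This is an integer covering problem.
The greedy cost-per-new-target heuristic would pick X and K for 24, but a cheaper cover exists.
Choose K and A: together they cover T4, T5, T9, T8 — every target.
Total install cost: 12 + 8 = 20.
No cover costs less than 20.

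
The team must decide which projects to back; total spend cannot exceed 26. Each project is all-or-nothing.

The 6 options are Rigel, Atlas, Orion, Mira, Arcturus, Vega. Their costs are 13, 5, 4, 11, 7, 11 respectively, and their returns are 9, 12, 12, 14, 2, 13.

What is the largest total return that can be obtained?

39

Take Orion, Mira, and Vega: cost 4 + 11 + 11 = 26 ≤ 26, return 12 + 14 + 13 = 39.
No other feasible combination does better.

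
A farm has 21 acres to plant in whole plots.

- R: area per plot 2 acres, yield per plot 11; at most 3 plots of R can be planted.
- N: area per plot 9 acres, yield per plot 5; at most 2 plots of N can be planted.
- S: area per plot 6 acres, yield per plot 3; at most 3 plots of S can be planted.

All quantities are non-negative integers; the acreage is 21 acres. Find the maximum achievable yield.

3×R, 1×N, and 1×S: area 21 ≤ 21, yield 3·11 + 1·5 + 1·3 = 41.
3×R and 2×S: area 18 ≤ 21, yield 3·11 + 2·3 = 39.
Best is 41.

41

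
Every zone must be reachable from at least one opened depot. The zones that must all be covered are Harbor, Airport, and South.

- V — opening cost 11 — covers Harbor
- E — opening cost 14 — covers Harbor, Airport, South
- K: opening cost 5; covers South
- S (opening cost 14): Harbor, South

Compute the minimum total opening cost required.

E alone covers Harbor, Airport, South — every zone.
Total opening cost: 14.
No cover costs less than 14.

14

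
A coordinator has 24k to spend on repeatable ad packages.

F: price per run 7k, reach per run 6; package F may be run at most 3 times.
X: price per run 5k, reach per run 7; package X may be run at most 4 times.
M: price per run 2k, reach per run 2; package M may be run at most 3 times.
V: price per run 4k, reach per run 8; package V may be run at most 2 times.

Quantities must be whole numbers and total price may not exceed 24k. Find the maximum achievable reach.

2×X, 3×M, and 2×V: price 24 ≤ 24, reach 2·7 + 3·2 + 2·8 = 36.
3×X and 2×V: price 23 ≤ 24, reach 3·7 + 2·8 = 37.
Best is 37.

37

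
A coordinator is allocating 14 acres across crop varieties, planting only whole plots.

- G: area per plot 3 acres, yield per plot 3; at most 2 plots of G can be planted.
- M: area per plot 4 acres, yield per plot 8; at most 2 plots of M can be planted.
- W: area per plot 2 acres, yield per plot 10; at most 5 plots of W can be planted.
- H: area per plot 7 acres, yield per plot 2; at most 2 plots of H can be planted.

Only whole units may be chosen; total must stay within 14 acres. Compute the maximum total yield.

1×M and 5×W: area 14 ≤ 14, yield 1·8 + 5·10 = 58.
1×G and 5×W: area 13 ≤ 14, yield 1·3 + 5·10 = 53.
Best is 58.

58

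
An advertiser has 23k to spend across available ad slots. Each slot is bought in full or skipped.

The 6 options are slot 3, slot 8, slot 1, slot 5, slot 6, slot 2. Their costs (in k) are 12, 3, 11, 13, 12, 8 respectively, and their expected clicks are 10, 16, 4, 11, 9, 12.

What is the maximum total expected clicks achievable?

Allowing fractional choices, the relaxed optimum would be about 38.2, but ad slots are indivisible.
slot 3 + slot 8 + slot 2: cost 12 + 3 + 8 = 23 ≤ 23, expected clicks 10 + 16 + 12 = 38.
slot 8 + slot 6 + slot 2: cost 3 + 12 + 8 = 23 ≤ 23, expected clicks 16 + 9 + 12 = 37.
Best is slot 3, slot 8, and slot 2 with total expected clicks 38.

38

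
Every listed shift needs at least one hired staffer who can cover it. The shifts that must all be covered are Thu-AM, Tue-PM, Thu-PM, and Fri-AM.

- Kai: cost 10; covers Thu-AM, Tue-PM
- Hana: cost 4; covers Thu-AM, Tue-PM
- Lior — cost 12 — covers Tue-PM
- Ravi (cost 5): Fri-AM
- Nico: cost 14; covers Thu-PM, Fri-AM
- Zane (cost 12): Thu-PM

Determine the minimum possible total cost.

Choose Hana and Nico: together they cover Thu-AM, Tue-PM, Thu-PM, Fri-AM — every shift.
Total cost: 4 + 14 = 18.

18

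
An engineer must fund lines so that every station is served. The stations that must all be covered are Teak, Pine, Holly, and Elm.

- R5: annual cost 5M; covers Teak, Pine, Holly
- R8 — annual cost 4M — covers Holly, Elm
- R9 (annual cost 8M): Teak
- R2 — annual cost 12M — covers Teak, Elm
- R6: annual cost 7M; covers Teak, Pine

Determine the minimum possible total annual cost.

Choose R5 and R8: together they cover Teak, Pine, Holly, Elm — every station.
Total annual cost: 5 + 4 = 9.
No cover costs less than 9.

9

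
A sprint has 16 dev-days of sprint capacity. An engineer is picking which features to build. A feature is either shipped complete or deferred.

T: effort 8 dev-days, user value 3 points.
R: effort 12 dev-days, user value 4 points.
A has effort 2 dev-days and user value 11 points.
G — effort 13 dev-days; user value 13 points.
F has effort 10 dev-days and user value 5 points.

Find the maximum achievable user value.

This is an integer program with binary decision variables.
Allowing fractional choices, the relaxed optimum would be about 24.5, but features are indivisible.
A + F: effort 2 + 10 = 12 ≤ 16, user value 11 + 5 = 16.
A + G: effort 2 + 13 = 15 ≤ 16, user value 11 + 13 = 24.
R + A: effort 12 + 2 = 14 ≤ 16, user value 4 + 11 = 15.
Best is A and G with total user value 24.

24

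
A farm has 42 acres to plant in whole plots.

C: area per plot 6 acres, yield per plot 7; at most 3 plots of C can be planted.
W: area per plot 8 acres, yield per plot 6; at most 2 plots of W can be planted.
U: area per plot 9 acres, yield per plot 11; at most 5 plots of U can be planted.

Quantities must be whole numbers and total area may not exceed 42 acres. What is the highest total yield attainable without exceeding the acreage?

U has the best ratio (11/9); taking only U gives at most 4×11 = 44 (stopped by the area limit).
Mixing does better — 1×C and 4×U: area 42 ≤ 42, yield 1·7 + 4·11 = 51.

51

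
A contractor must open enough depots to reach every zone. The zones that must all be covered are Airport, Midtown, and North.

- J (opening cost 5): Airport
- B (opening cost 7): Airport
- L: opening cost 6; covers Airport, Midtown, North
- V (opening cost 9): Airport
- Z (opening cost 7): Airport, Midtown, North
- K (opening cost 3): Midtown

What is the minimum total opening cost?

6

L alone covers Airport, Midtown, North — every zone.
Total opening cost: 6.
No cover costs less than 6.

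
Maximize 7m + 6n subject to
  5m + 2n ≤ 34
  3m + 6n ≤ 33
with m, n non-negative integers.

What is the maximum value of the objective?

Relaxing integrality, the LP optimum is 56.00 at (m,n) = (5.75, 2.62), which is not an integer point.
(m,n)=(6,2): 5·6+2·2=34≤34, 3·6+6·2=30≤33, objective 54.
(m,n)=(5,3): 5·5+2·3=31≤34, 3·5+6·3=33≤33, objective 53.
(m,n)=(6,1): 5·6+2·1=32≤34, 3·6+6·1=24≤33, objective 48.
Maximum is 54 at (m,n)=(6,2).

54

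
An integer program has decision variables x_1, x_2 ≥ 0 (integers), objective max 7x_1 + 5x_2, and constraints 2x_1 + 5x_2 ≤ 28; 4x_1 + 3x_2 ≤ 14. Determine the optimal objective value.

The continuous relaxation peaks at (3.5, 0) with value 24.50; rounding to a feasible lattice point costs some objective.
(x_1,x_2)=(2,2): 2·2+5·2=14≤28, 4·2+3·2=14≤14, objective 24.
(x_1,x_2)=(1,3): 2·1+5·3=17≤28, 4·1+3·3=13≤14, objective 22.
(x_1,x_2)=(3,0): 2·3+5·0=6≤28, 4·3+3·0=12≤14, objective 21.
Maximum is 24 at (x_1,x_2)=(2,2).

24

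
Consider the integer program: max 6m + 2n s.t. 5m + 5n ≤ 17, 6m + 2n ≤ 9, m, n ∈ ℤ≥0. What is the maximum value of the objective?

The continuous relaxation peaks at (1.5, 0) with value 9.00; rounding to a feasible lattice point costs some objective.
(m,n)=(1,1): 5·1+5·1=10≤17, 6·1+2·1=8≤9, objective 8.
(m,n)=(1,0): 5·1+5·0=5≤17, 6·1+2·0=6≤9, objective 6.
The best lattice point is (1,1), giving 8.

8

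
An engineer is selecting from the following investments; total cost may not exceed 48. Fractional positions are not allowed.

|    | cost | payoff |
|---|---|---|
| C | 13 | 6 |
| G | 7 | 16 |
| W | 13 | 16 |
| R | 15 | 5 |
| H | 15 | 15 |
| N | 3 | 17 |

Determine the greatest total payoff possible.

64

This is a 0-1 knapsack instance.
Take G, W, H, and N: cost 7 + 13 + 15 + 3 = 38 ≤ 48, payoff 16 + 16 + 15 + 17 = 64.
No other feasible combination does better.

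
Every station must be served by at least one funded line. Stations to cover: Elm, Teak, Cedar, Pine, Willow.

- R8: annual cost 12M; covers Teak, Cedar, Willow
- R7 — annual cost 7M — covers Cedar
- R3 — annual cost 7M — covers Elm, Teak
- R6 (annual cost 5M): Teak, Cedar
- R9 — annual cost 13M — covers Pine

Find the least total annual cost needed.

The greedy cost-per-new-station heuristic would pick R6, R3, R8, and R9 for 37, but a cheaper cover exists.
Choose R8, R3, and R9: together they cover Elm, Teak, Cedar, Pine, Willow — every station.
Total annual cost: 12 + 7 + 13 = 32.
No cover costs less than 32.

32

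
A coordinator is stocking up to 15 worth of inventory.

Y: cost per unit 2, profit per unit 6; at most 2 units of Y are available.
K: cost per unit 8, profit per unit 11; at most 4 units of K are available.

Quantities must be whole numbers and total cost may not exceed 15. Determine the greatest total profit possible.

23

This is a bounded integer knapsack.
Y has the best ratio (6/2); taking only Y gives at most 2×6 = 12 (stopped by the supply cap of 2).
Mixing does better — 2×Y and 1×K: cost 12 ≤ 15, profit 2·6 + 1·11 = 23.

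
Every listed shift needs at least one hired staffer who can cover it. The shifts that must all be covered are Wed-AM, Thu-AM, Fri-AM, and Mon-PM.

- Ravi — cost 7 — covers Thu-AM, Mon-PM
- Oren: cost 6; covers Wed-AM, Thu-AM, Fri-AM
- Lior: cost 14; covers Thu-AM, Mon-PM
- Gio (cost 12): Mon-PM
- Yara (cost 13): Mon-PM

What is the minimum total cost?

Choose Ravi and Oren: together they cover Wed-AM, Thu-AM, Fri-AM, Mon-PM — every shift.
Total cost: 7 + 6 = 13.
No cover costs less than 13.

13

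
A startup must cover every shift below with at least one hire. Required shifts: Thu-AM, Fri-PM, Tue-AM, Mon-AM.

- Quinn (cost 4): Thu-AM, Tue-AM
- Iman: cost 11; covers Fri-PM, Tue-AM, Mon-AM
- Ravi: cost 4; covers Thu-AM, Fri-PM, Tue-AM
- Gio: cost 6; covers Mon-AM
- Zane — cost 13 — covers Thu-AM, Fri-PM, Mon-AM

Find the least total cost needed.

10

Choose Ravi and Gio: together they cover Thu-AM, Fri-PM, Tue-AM, Mon-AM — every shift.
Total cost: 4 + 6 = 10.
No cover costs less than 10.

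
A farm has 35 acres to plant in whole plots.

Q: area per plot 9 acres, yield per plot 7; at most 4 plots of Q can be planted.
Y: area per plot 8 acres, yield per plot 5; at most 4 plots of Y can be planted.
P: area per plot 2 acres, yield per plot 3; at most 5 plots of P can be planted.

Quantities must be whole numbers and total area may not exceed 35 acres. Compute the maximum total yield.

33

This is a bounded integer knapsack.
Take 3×Q and 4×P: area 35 ≤ 35, yield 3·7 + 4·3 = 33.
No other integer combination yields more.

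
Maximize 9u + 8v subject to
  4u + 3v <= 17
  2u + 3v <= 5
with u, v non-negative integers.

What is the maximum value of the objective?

(u,v)=(2,0) is feasible, giving 18.
(u,v)=(1,1) is feasible, giving 17.
Maximum is 18 at (u,v)=(2,0).

18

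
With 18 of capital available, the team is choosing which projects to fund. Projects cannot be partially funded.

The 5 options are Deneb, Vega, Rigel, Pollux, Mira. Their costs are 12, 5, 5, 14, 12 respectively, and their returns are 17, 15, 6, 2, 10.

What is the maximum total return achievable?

Vega + Mira: cost 5 + 12 = 17 ≤ 18, return 15 + 10 = 25.
Deneb + Vega: cost 12 + 5 = 17 ≤ 18, return 17 + 15 = 32.
Deneb + Rigel: cost 12 + 5 = 17 ≤ 18, return 17 + 6 = 23.
Best is Deneb and Vega with total return 32.

32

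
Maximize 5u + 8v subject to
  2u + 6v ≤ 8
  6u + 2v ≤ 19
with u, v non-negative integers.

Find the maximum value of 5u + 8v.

(u,v)=(3,0) is feasible, giving 15.
(u,v)=(2,0) is feasible, giving 10.
Maximum is 15 at (u,v)=(3,0).

15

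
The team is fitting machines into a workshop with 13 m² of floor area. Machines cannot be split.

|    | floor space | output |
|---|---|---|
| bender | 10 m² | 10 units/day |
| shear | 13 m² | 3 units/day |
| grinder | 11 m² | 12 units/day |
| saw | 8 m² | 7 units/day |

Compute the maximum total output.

Allowing fractional choices, the relaxed optimum would be about 14.0, but machines are indivisible.
bender: floor space 10 ≤ 13, output 10.
grinder: floor space 11 ≤ 13, output 12.
Best is grinder with total output 12.

12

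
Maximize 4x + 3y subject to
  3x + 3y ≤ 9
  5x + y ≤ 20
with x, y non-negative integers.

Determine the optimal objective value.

(x,y)=(3,0): 3·3+3·0=9≤9, 5·3+1·0=15≤20, objective 12.
(x,y)=(2,1): 3·2+3·1=9≤9, 5·2+1·1=11≤20, objective 11.
(x,y)=(2,0): 3·2+3·0=6≤9, 5·2+1·0=10≤20, objective 8.
Maximum is 12 at (x,y)=(3,0).

12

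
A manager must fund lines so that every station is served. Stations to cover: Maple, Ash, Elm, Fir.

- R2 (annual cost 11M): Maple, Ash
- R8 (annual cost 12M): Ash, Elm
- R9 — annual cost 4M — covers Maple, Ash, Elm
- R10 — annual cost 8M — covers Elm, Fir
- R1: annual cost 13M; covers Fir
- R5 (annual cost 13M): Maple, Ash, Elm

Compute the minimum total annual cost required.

This is a weighted set-cover instance.
Choose R9 and R10: together they cover Maple, Ash, Elm, Fir — every station.
Total annual cost: 4 + 8 = 12.

12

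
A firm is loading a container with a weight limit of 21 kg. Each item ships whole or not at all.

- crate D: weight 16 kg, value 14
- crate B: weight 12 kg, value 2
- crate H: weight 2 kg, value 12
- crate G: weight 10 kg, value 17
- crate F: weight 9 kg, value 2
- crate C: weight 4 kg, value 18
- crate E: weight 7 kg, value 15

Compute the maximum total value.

Take crate G, crate C, and crate E: weight 10 + 4 + 7 = 21 ≤ 21, value 17 + 18 + 15 = 50.
No other feasible combination does better.

50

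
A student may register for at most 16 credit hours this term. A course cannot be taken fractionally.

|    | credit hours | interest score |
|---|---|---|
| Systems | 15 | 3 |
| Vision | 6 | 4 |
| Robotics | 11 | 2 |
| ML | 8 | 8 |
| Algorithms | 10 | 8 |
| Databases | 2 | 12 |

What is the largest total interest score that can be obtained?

Allowing fractional choices, the relaxed optimum would be about 24.8, but courses are indivisible.
ML + Databases: credit hours 8 + 2 = 10 ≤ 16, interest score 8 + 12 = 20.
Algorithms + Databases: credit hours 10 + 2 = 12 ≤ 16, interest score 8 + 12 = 20.
Vision + ML + Databases: credit hours 6 + 8 + 2 = 16 ≤ 16, interest score 4 + 8 + 12 = 24.
Best is Vision, ML, and Databases with total interest score 24.

24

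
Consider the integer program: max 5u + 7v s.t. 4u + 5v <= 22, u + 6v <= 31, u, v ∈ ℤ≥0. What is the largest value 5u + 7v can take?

29

Relaxing integrality, the LP optimum is 30.80 at (u,v) = (0, 4.4), which is not an integer point.
(u,v)=(3,2): 4·3+5·2=22≤22, 1·3+6·2=15≤31, objective 29.
(u,v)=(0,4): 4·0+5·4=20≤22, 1·0+6·4=24≤31, objective 28.
(u,v)=(4,1): 4·4+5·1=21≤22, 1·4+6·1=10≤31, objective 27.
(u,v)=(1,3): 4·1+5·3=19≤22, 1·1+6·3=19≤31, objective 26.
No feasible integer point exceeds 29.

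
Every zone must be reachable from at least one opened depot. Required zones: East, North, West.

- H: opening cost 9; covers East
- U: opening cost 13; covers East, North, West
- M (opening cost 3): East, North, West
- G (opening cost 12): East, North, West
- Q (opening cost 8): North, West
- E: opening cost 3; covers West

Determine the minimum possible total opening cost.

3

M alone covers East, North, West — every zone.
Total opening cost: 3.
No cover costs less than 3.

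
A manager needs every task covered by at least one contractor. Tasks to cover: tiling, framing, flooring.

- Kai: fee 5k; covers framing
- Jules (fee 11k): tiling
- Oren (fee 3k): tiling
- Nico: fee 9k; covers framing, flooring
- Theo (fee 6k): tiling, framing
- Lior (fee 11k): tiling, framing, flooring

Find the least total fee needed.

11

The greedy cost-per-new-task heuristic would pick Oren and Nico for 12, but a cheaper cover exists.
Lior alone covers tiling, framing, flooring — every task.
Total fee: 11.
No cover costs less than 11.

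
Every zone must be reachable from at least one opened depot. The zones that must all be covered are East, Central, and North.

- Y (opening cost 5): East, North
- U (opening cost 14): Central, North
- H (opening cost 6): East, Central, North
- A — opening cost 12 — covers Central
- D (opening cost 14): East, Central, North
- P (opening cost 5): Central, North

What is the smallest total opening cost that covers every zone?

6

H alone covers East, Central, North — every zone.
Total opening cost: 6.
No cover costs less than 6.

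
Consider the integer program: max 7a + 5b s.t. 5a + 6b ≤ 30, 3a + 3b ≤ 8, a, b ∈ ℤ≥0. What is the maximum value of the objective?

14

(a,b)=(2,0): 5·2+6·0=10≤30, 3·2+3·0=6≤8, objective 14.
(a,b)=(1,1): 5·1+6·1=11≤30, 3·1+3·1=6≤8, objective 12.
(a,b)=(1,0): 5·1+6·0=5≤30, 3·1+3·0=3≤8, objective 7.
Maximum is 14 at (a,b)=(2,0).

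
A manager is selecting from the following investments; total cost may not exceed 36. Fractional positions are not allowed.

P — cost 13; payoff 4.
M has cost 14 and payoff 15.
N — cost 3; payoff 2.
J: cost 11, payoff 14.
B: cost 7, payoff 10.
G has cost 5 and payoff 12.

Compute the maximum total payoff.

Take M, N, J, and G: cost 14 + 3 + 11 + 5 = 33 ≤ 36, payoff 15 + 2 + 14 + 12 = 43.
No other feasible combination does better.

43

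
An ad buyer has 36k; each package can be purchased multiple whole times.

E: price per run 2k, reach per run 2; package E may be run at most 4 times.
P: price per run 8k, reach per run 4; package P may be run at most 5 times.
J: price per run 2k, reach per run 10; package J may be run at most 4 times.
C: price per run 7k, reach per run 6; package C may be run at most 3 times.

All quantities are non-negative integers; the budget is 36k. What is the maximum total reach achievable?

Take 3×E, 4×J, and 3×C: price 35 ≤ 36, reach 3·2 + 4·10 + 3·6 = 64.
J has the best ratio (10/2) and is taken to its limit of 4; remaining capacity is filled optimally with the others.

64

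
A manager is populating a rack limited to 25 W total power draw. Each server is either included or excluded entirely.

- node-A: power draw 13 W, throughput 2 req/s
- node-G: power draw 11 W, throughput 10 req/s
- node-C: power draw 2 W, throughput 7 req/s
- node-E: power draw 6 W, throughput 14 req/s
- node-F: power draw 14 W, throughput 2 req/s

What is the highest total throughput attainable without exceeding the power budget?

Allowing fractional choices, the relaxed optimum would be about 31.9, but servers are indivisible.
node-G + node-C + node-E: power draw 11 + 2 + 6 = 19 ≤ 25, throughput 10 + 7 + 14 = 31.
node-G + node-E: power draw 11 + 6 = 17 ≤ 25, throughput 10 + 14 = 24.
node-A + node-C + node-E: power draw 13 + 2 + 6 = 21 ≤ 25, throughput 2 + 7 + 14 = 23.
Best is node-G, node-C, and node-E with total throughput 31.

31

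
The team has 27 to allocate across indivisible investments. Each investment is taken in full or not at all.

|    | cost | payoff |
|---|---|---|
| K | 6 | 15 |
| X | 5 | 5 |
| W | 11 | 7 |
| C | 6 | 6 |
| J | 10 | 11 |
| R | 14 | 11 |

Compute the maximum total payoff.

K + C + J: cost 6 + 6 + 10 = 22 ≤ 27, payoff 15 + 6 + 11 = 32.
K + X + C + J: cost 6 + 5 + 6 + 10 = 27 ≤ 27, payoff 15 + 5 + 6 + 11 = 37.
K + W + J: cost 6 + 11 + 10 = 27 ≤ 27, payoff 15 + 7 + 11 = 33.
Best is K, X, C, and J with total payoff 37.

37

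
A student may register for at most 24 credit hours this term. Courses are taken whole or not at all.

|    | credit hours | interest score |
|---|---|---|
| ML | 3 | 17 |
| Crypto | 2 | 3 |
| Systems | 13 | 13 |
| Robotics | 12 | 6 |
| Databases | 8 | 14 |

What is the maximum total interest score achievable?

44

ML + Crypto + Databases: credit hours 3 + 2 + 8 = 13 ≤ 24, interest score 17 + 3 + 14 = 34.
ML + Robotics + Databases: credit hours 3 + 12 + 8 = 23 ≤ 24, interest score 17 + 6 + 14 = 37.
ML + Systems + Databases: credit hours 3 + 13 + 8 = 24 ≤ 24, interest score 17 + 13 + 14 = 44.
Best is ML, Systems, and Databases with total interest score 44.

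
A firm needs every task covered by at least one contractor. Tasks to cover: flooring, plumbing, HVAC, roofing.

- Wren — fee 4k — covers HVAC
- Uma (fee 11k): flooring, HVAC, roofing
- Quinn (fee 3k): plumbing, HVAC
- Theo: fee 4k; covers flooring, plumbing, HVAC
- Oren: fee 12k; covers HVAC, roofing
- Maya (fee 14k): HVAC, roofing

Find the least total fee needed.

Choose Uma and Quinn: together they cover flooring, plumbing, HVAC, roofing — every task.
Total fee: 11 + 3 = 14.

14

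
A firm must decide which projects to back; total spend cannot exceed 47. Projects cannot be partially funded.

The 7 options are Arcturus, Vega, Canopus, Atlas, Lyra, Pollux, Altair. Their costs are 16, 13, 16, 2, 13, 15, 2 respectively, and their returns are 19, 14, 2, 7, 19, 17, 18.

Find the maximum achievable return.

77

Arcturus + Lyra + Pollux + Altair: cost 16 + 13 + 15 + 2 = 46 ≤ 47, return 19 + 19 + 17 + 18 = 73.
Vega + Atlas + Lyra + Pollux + Altair: cost 13 + 2 + 13 + 15 + 2 = 45 ≤ 47, return 14 + 7 + 19 + 17 + 18 = 75.
Arcturus + Vega + Atlas + Lyra + Altair: cost 16 + 13 + 2 + 13 + 2 = 46 ≤ 47, return 19 + 14 + 7 + 19 + 18 = 77.
Best is Arcturus, Vega, Atlas, Lyra, and Altair with total return 77.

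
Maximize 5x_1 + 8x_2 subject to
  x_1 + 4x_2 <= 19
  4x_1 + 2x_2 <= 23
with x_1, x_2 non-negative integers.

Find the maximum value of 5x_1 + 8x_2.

47

(x_1,x_2)=(3,4): 1·3+4·4=19≤19, 4·3+2·4=20≤23, objective 47.
(x_1,x_2)=(4,3): 1·4+4·3=16≤19, 4·4+2·3=22≤23, objective 44.
(x_1,x_2)=(2,4): 1·2+4·4=18≤19, 4·2+2·4=16≤23, objective 42.
(x_1,x_2)=(3,3): 1·3+4·3=15≤19, 4·3+2·3=18≤23, objective 39.
The best lattice point is (3,4), giving 47.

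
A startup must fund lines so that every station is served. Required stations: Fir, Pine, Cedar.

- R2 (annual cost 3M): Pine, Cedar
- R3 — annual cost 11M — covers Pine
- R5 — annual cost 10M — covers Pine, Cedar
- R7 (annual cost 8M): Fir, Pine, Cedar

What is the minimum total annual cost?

The greedy cost-per-new-station heuristic would pick R2 and R7 for 11, but a cheaper cover exists.
R7 alone covers Fir, Pine, Cedar — every station.
Total annual cost: 8.
No cover costs less than 8.

8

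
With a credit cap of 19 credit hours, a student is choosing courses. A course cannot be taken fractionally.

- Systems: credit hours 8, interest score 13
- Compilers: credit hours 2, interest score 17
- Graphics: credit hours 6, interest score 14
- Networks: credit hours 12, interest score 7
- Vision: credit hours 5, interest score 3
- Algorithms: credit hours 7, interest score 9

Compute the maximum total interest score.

44

Systems + Compilers + Graphics: credit hours 8 + 2 + 6 = 16 ≤ 19, interest score 13 + 17 + 14 = 44.
Systems + Compilers + Algorithms: credit hours 8 + 2 + 7 = 17 ≤ 19, interest score 13 + 17 + 9 = 39.
Compilers + Graphics + Algorithms: credit hours 2 + 6 + 7 = 15 ≤ 19, interest score 17 + 14 + 9 = 40.
Best is Systems, Compilers, and Graphics with total interest score 44.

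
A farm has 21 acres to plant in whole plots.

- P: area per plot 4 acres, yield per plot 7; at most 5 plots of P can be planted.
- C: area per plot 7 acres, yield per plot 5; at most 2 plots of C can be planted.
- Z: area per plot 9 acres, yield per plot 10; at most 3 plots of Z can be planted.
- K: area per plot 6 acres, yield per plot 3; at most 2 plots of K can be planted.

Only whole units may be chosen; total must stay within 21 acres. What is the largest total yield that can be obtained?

35

This is a bounded integer knapsack.
P has the best ratio (7/4); taking only P gives at most 5×7 = 35 (stopped by the area limit).
Optimal: 5×P: area 20 ≤ 21, yield 5·7 = 35.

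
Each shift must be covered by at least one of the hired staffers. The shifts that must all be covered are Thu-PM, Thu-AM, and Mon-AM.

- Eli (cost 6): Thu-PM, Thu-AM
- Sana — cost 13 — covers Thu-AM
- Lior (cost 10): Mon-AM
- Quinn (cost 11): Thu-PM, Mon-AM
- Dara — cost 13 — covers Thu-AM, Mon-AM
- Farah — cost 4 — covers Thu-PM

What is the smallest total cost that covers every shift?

16

Choose Eli and Lior: together they cover Thu-PM, Thu-AM, Mon-AM — every shift.
Total cost: 6 + 10 = 16.
No cover costs less than 16.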